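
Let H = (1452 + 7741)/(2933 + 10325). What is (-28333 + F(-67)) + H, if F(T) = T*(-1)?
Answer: -374741435/13258 ≈ -28265.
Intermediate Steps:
F(T) = -T
H = 9193/13258 ≈ 0.69339
(-28333 + F(-67)) + H = (-28333 - 1*(-67)) + 9193/13258 = (-28333 + 67) + 9193/13258 = -28266 + 9193/13258 = -374741435/13258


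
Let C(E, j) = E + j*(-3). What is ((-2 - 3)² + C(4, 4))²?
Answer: 289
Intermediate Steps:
C(E, j) = E - 3*j
((-2 - 3)² + C(4, 4))² = ((-2 - 3)² + (4 - 3*4))² = ((-5)² + (4 - 12))² = (25 - 8)² = 17² = 289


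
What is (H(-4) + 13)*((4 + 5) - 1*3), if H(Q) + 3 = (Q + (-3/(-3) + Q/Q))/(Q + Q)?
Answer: 123/2 ≈ 61.500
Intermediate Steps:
H(Q) = -3 + (2 + Q)/(2*Q) (H(Q) = -3 + (Q + (-3/(-3) + Q/Q))/(Q + Q) = -3 + (Q + (-3*(-1/3) + 1))/((2*Q)) = -3 + (Q + (1 + 1))*(1/(2*Q)) = -3 + (Q + 2)*(1/(2*Q)) = -3 + (2 + Q)*(1/(2*Q)) = -3 + (2 + Q)/(2*Q))
(H(-4) + 13)*((4 + 5) - 1*3) = ((-5/2 + 1/(-4)) + 13)*((4 + 5) - 1*3) = ((-5/2 - 1/4) + 13)*(9 - 3) = (-11/4 + 13)*6 = (41/4)*6 = 123/2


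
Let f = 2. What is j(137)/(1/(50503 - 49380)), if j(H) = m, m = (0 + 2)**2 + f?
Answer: 6738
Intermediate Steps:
m = 6 (m = (0 + 2)**2 + 2 = 2**2 + 2 = 4 + 2 = 6)
j(H) = 6
j(137)/(1/(50503 - 49380)) = 6/(1/(50503 - 49380)) = 6/(1/1123) = 6*1123 = 6738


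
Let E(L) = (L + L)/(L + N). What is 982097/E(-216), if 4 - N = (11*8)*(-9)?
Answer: -142404065/108 ≈ -1.3186e+6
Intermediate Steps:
N = 796 (N = 4 - 11*8*(-9) = 4 - 88*(-9) = 4 - 1*(-792) = 4 + 792 = 796)
E(L) = 2*L/(796 + L) (E(L) = (L + L)/(L + 796) = (2*L)/(796 + L) = 2*L/(796 + L))
982097/E(-216) = 982097/((2*(-216)/(796 - 216))) = 982097/((2*(-216)/580)) = 982097/((2*(-216)*(1/580))) = 982097/(-108/145) = 982097*(-145/108) = -142404065/108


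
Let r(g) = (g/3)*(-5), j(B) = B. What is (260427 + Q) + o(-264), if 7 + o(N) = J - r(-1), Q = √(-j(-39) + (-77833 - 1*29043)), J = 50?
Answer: 781405/3 + I*√106837 ≈ 2.6047e+5 + 326.86*I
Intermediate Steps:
r(g) = -5*g/3 (r(g) = (g*(⅓))*(-5) = (g/3)*(-5) = -5*g/3)
Q = I*√106837 (Q = √(-1*(-39) + (-77833 - 1*29043)) = √(39 + (-77833 - 29043)) = √(39 - 106876) = √(-106837) = I*√106837 ≈ 326.86*I)
o(N) = 124/3 (o(N) = -7 + (50 - (-5)*(-1)/3) = -7 + (50 - 1*5/3) = -7 + (50 - 5/3) = -7 + 145/3 = 124/3)
(260427 + Q) + o(-264) = (260427 + I*√106837) + 124/3 = 781405/3 + I*√106837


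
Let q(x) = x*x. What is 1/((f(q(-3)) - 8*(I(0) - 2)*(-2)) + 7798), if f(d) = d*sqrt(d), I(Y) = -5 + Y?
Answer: 1/7713 ≈ 0.00012965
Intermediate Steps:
q(x) = x**2
f(d) = d**(3/2)
1/((f(q(-3)) - 8*(I(0) - 2)*(-2)) + 7798) = 1/((((-3)**2)**(3/2) - 8*((-5 + 0) - 2)*(-2)) + 7798) = 1/((9**(3/2) - 8*(-5 - 2)*(-2)) + 7798) = 1/((27 - (-56)*(-2)) + 7798) = 1/((27 - 8*14) + 7798) = 1/((27 - 112) + 7798) = 1/(-85 + 7798) = 1/7713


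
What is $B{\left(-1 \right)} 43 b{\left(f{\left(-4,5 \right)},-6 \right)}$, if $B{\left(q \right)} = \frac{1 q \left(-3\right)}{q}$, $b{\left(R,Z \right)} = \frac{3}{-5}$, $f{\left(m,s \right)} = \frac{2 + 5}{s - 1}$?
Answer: $\frac{387}{5} \approx 77.4$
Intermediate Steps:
$f{\left(m,s \right)} = \frac{7}{-1 + s}$
$b{\left(R,Z \right)} = - \frac{3}{5}$ ($b{\left(R,Z \right)} = 3 \left(- \frac{1}{5}\right) = - \frac{3}{5}$)
$B{\left(q \right)} = -3$ ($B{\left(q \right)} = \frac{q \left(-3\right)}{q} = \frac{\left(-3\right) q}{q} = -3$)
$B{\left(-1 \right)} 43 b{\left(f{\left(-4,5 \right)},-6 \right)} = \left(-3\right) 43 \left(- \frac{3}{5}\right) = \left(-129\right) \left(- \frac{3}{5}\right) = \frac{387}{5}$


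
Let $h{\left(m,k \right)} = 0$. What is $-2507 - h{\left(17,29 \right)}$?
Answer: $-2507$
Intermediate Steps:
$-2507 - h{\left(17,29 \right)} = -2507 - 0 = -2507 + 0 = -2507$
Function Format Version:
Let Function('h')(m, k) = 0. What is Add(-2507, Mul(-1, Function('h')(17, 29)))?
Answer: -2507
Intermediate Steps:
Add(-2507, Mul(-1, Function('h')(17, 29))) = Add(-2507, Mul(-1, 0)) = Add(-2507, 0) = -2507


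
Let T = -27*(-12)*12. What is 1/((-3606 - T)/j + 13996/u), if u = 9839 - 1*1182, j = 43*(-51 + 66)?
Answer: -1861255/18616046 ≈ -0.099981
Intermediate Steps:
T = 3888 (T = 324*12 = 3888)
j = 645 (j = 43*15 = 645)
u = 8657 (u = 9839 - 1182 = 8657)
1/((-3606 - T)/j + 13996/u) = 1/((-3606 - 1*3888)/645 + 13996/8657) = 1/((-3606 - 3888)*(1/645) + 13996*(1/8657)) = 1/(-7494*1/645 + 13996/8657) = 1/(-2498/215 + 13996/8657) = 1/(-18616046/1861255) = -1861255/18616046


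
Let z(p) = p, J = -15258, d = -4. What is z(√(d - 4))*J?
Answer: -30516*I*√2 ≈ -43156.0*I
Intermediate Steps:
z(√(d - 4))*J = √(-4 - 4)*(-15258) = √(-8)*(-15258) = (2*I*√2)*(-15258) = -30516*I*√2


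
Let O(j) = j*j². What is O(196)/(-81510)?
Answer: -3764768/40755 ≈ -92.376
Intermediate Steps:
O(j) = j³
O(196)/(-81510) = 196³/(-81510) = 7529536*(-1/81510) = -3764768/40755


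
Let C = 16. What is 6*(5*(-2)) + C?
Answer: -44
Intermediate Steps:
6*(5*(-2)) + C = 6*(5*(-2)) + 16 = 6*(-10) + 16 = -60 + 16 = -44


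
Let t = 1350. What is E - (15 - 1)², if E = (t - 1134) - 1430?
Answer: -1410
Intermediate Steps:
E = -1214 (E = (1350 - 1134) - 1430 = 216 - 1430 = -1214)
E - (15 - 1)² = -1214 - (15 - 1)² = -1214 - 1*14² = -1214 - 1*196 = -1214 - 196 = -1410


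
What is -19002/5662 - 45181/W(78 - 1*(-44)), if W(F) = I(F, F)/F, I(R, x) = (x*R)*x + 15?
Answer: -220518245/34501397 ≈ -6.3916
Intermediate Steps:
I(R, x) = 15 + R*x**2 (I(R, x) = (R*x)*x + 15 = R*x**2 + 15 = 15 + R*x**2)
W(F) = (15 + F**3)/F (W(F) = (15 + F*F**2)/F = (15 + F**3)/F)
-19002/5662 - 45181/W(78 - 1*(-44)) = -19002/5662 - 45181*(78 - 1*(-44))/(15 + (78 - 1*(-44))**3) = -19002*1/5662 - 45181*(78 + 44)/(15 + (78 + 44)**3) = -9501/2831 - 45181*122/(15 + 122**3) = -9501/2831 - 45181*122/(15 + 1815848) = -9501/2831 - 45181/((1/122)*1815863) = -9501/2831 - 45181/1815863/122 = -9501/2831 - 45181*122/1815863 = -9501/2831 - 5512082/1815863 = -220518245/34501397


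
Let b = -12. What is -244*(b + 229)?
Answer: -52948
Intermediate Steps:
-244*(b + 229) = -244*(-12 + 229) = -244*217 = -52948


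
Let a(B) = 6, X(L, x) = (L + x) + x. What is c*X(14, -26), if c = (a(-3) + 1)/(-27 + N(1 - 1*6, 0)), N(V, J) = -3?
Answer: 133/15 ≈ 8.8667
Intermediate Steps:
X(L, x) = L + 2*x
c = -7/30 (c = (6 + 1)/(-27 - 3) = 7/(-30) = 7*(-1/30) = -7/30 ≈ -0.23333)
c*X(14, -26) = -7*(14 + 2*(-26))/30 = -7*(14 - 52)/30 = -7/30*(-38) = 133/15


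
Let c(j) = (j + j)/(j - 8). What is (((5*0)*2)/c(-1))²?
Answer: 0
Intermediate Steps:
c(j) = 2*j/(-8 + j) (c(j) = (2*j)/(-8 + j) = 2*j/(-8 + j))
(((5*0)*2)/c(-1))² = (((5*0)*2)/((2*(-1)/(-8 - 1))))² = ((0*2)/((2*(-1)/(-9))))² = (0/((2*(-1)*(-⅑))))² = (0/(2/9))² = (0*(9/2))² = 0² = 0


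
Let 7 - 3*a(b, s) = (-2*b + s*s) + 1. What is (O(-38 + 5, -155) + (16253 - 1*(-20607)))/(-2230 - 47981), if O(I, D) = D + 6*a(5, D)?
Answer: 1257/5579 ≈ 0.22531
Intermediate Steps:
a(b, s) = 2 - s²/3 + 2*b/3 (a(b, s) = 7/3 - ((-2*b + s*s) + 1)/3 = 7/3 - ((-2*b + s²) + 1)/3 = 7/3 - ((s² - 2*b) + 1)/3 = 7/3 - (1 + s² - 2*b)/3 = 7/3 + (-⅓ - s²/3 + 2*b/3) = 2 - s²/3 + 2*b/3)
O(I, D) = 32 + D - 2*D² (O(I, D) = D + 6*(2 - D²/3 + (⅔)*5) = D + 6*(2 - D²/3 + 10/3) = D + 6*(16/3 - D²/3) = D + (32 - 2*D²) = 32 + D - 2*D²)
(O(-38 + 5, -155) + (16253 - 1*(-20607)))/(-2230 - 47981) = ((32 - 155 - 2*(-155)²) + (16253 - 1*(-20607)))/(-2230 - 47981) = ((32 - 155 - 2*24025) + (16253 + 20607))/(-50211) = ((32 - 155 - 48050) + 36860)*(-1/50211) = (-48173 + 36860)*(-1/50211) = -11313*(-1/50211) = 1257/5579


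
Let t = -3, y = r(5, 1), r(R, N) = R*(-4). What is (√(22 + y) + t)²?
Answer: (3 - √2)² ≈ 2.5147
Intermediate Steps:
r(R, N) = -4*R
y = -20 (y = -4*5 = -20)
(√(22 + y) + t)² = (√(22 - 20) - 3)² = (√2 - 3)² = (-3 + √2)²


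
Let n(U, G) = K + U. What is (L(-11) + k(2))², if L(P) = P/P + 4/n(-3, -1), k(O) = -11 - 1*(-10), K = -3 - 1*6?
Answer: ⅑ ≈ 0.11111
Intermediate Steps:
K = -9 (K = -3 - 6 = -9)
n(U, G) = -9 + U
k(O) = -1 (k(O) = -11 + 10 = -1)
L(P) = ⅔ (L(P) = P/P + 4/(-9 - 3) = 1 + 4/(-12) = 1 + 4*(-1/12) = 1 - ⅓ = ⅔)
(L(-11) + k(2))² = (⅔ - 1)² = (-⅓)² = ⅑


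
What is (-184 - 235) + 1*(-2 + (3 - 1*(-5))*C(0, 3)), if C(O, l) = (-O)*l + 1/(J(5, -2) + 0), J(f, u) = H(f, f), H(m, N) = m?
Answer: -2097/5 ≈ -419.40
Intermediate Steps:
J(f, u) = f
C(O, l) = ⅕ - O*l (C(O, l) = (-O)*l + 1/(5 + 0) = -O*l + 1/5 = -O*l + ⅕ = ⅕ - O*l)
(-184 - 235) + 1*(-2 + (3 - 1*(-5))*C(0, 3)) = (-184 - 235) + 1*(-2 + (3 - 1*(-5))*(⅕ - 1*0*3)) = -419 + 1*(-2 + (3 + 5)*(⅕ + 0)) = -419 + 1*(-2 + 8*(⅕)) = -419 + 1*(-2 + 8/5) = -419 + 1*(-⅖) = -419 - ⅖ = -2097/5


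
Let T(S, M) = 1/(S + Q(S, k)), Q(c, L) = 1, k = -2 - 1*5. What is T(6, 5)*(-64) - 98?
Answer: -750/7 ≈ -107.14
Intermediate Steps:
k = -7 (k = -2 - 5 = -7)
T(S, M) = 1/(1 + S) (T(S, M) = 1/(S + 1) = 1/(1 + S))
T(6, 5)*(-64) - 98 = -64/(1 + 6) - 98 = -64/7 - 98 = -750/7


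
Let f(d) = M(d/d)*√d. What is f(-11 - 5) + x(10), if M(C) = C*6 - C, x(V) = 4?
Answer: 4 + 20*I ≈ 4.0 + 20.0*I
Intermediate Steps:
M(C) = 5*C (M(C) = 6*C - C = 5*C)
f(d) = 5*√d (f(d) = (5*(d/d))*√d = (5*1)*√d = 5*√d)
f(-11 - 5) + x(10) = 5*√(-11 - 5) + 4 = 5*√(-16) + 4 = 5*(4*I) + 4 = 20*I + 4 = 4 + 20*I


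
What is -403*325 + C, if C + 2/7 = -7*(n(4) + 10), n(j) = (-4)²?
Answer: -918101/7 ≈ -1.3116e+5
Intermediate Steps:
n(j) = 16
C = -1276/7 (C = -2/7 - 7*(16 + 10) = -2/7 - 7*26 = -2/7 - 182 = -1276/7 ≈ -182.29)
-403*325 + C = -403*325 - 1276/7 = -130975 - 1276/7 = -918101/7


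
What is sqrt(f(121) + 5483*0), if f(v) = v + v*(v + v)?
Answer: 99*sqrt(3) ≈ 171.47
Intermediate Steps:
f(v) = v + 2*v**2 (f(v) = v + v*(2*v) = v + 2*v**2)
sqrt(f(121) + 5483*0) = sqrt(121*(1 + 2*121) + 5483*0) = sqrt(121*(1 + 242) + 0) = sqrt(121*243 + 0) = sqrt(29403 + 0) = sqrt(29403) = 99*sqrt(3)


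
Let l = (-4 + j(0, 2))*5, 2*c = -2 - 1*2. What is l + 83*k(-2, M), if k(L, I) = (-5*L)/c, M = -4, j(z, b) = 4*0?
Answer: -435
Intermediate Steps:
j(z, b) = 0
c = -2 (c = (-2 - 1*2)/2 = (-2 - 2)/2 = (½)*(-4) = -2)
l = -20 (l = (-4 + 0)*5 = -4*5 = -20)
k(L, I) = 5*L/2 (k(L, I) = -5*L/(-2) = -5*L*(-½) = 5*L/2)
l + 83*k(-2, M) = -20 + 83*((5/2)*(-2)) = -20 + 83*(-5) = -20 - 415 = -435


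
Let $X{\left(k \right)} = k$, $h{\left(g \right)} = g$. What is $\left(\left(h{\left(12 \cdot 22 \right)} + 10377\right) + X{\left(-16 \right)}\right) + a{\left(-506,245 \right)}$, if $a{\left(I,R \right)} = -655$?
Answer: $9970$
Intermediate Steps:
$\left(\left(h{\left(12 \cdot 22 \right)} + 10377\right) + X{\left(-16 \right)}\right) + a{\left(-506,245 \right)} = \left(\left(12 \cdot 22 + 10377\right) - 16\right) - 655 = \left(\left(264 + 10377\right) - 16\right) - 655 = \left(10641 - 16\right) - 655 = 10625 - 655 = 9970$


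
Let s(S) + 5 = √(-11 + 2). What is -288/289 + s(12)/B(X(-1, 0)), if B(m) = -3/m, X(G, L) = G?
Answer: -2309/867 + I ≈ -2.6632 + 1.0*I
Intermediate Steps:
s(S) = -5 + 3*I (s(S) = -5 + √(-11 + 2) = -5 + √(-9) = -5 + 3*I)
-288/289 + s(12)/B(X(-1, 0)) = -288/289 + (-5 + 3*I)/((-3/(-1))) = -288*1/289 + (-5 + 3*I)/((-3*(-1))) = -288/289 + (-5 + 3*I)/3 = -288/289 + (-5 + 3*I)*(⅓) = -288/289 + (-5/3 + I) = -2309/867 + I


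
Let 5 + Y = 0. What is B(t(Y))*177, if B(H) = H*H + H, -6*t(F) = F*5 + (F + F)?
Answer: 84665/12 ≈ 7055.4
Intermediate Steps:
Y = -5 (Y = -5 + 0 = -5)
t(F) = -7*F/6 (t(F) = -(F*5 + (F + F))/6 = -(5*F + 2*F)/6 = -7*F/6)
B(H) = H + H² (B(H) = H² + H = H + H²)
B(t(Y))*177 = ((-7/6*(-5))*(1 - 7/6*(-5)))*177 = (35*(1 + 35/6)/6)*177 = ((35/6)*(41/6))*177 = (1435/36)*177 = 84665/12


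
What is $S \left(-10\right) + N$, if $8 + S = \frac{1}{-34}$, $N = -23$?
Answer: $\frac{974}{17} \approx 57.294$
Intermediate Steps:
$S = - \frac{273}{34}$ ($S = -8 + \frac{1}{-34} = -8 - \frac{1}{34} = - \frac{273}{34} \approx -8.0294$)
$S \left(-10\right) + N = \left(- \frac{273}{34}\right) \left(-10\right) - 23 = \frac{1365}{17} - 23 = \frac{974}{17}$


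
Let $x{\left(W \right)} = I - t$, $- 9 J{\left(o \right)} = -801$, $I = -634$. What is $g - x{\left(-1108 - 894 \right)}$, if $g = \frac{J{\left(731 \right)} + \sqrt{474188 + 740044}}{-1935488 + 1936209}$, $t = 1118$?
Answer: $\frac{1263281}{721} + \frac{2 \sqrt{303558}}{721} \approx 1753.7$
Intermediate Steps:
$J{\left(o \right)} = 89$ ($J{\left(o \right)} = \left(- \frac{1}{9}\right) \left(-801\right) = 89$)
$x{\left(W \right)} = -1752$ ($x{\left(W \right)} = -634 - 1118 = -1752$)
$g = \frac{89}{721} + \frac{2 \sqrt{303558}}{721}$ ($g = \frac{89 + \sqrt{474188 + 740044}}{-1935488 + 1936209} = \frac{89 + \sqrt{1214232}}{721} = \left(89 + 2 \sqrt{303558}\right) \frac{1}{721} = \frac{89}{721} + \frac{2 \sqrt{303558}}{721} \approx 1.6518$)
$g - x{\left(-1108 - 894 \right)} = \left(\frac{89}{721} + \frac{2 \sqrt{303558}}{721}\right) - -1752 = \left(\frac{89}{721} + \frac{2 \sqrt{303558}}{721}\right) + 1752 = \frac{1263281}{721} + \frac{2 \sqrt{303558}}{721}$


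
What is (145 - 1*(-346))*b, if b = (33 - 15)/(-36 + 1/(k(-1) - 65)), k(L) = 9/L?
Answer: -654012/2665 ≈ -245.41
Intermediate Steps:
b = -1332/2665 (b = (33 - 15)/(-36 + 1/(9/(-1) - 65)) = 18/(-36 + 1/(9*(-1) - 65)) = 18/(-36 + 1/(-9 - 65)) = 18/(-36 + 1/(-74)) = 18/(-36 - 1/74) = 18/(-2665/74) = 18*(-74/2665) = -1332/2665 ≈ -0.49981)
(145 - 1*(-346))*b = (145 - 1*(-346))*(-1332/2665) = (145 + 346)*(-1332/2665) = 491*(-1332/2665) = -654012/2665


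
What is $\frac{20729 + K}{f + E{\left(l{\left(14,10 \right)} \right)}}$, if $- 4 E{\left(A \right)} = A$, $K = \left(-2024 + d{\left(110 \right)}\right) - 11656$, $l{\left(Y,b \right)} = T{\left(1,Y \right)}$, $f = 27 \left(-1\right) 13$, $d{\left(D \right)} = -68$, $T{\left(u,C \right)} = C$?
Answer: $- \frac{13962}{709} \approx -19.693$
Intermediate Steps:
$f = -351$ ($f = \left(-27\right) 13 = -351$)
$l{\left(Y,b \right)} = Y$
$K = -13748$ ($K = \left(-2024 - 68\right) - 11656 = -2092 - 11656 = -13748$)
$E{\left(A \right)} = - \frac{A}{4}$
$\frac{20729 + K}{f + E{\left(l{\left(14,10 \right)} \right)}} = \frac{20729 - 13748}{-351 - \frac{7}{2}} = \frac{6981}{-351 - \frac{7}{2}} = \frac{6981}{- \frac{709}{2}} = 6981 \left(- \frac{2}{709}\right) = - \frac{13962}{709}$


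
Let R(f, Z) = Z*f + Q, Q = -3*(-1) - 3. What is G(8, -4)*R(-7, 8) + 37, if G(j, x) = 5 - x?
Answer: -467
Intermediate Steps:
Q = 0 (Q = 3 - 3 = 0)
R(f, Z) = Z*f (R(f, Z) = Z*f + 0 = Z*f)
G(8, -4)*R(-7, 8) + 37 = (5 - 1*(-4))*(8*(-7)) + 37 = (5 + 4)*(-56) + 37 = 9*(-56) + 37 = -504 + 37 = -467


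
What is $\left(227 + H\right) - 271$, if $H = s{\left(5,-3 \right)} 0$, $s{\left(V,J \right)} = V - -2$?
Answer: $-44$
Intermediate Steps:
$s{\left(V,J \right)} = 2 + V$ ($s{\left(V,J \right)} = V + 2 = 2 + V$)
$H = 0$ ($H = \left(2 + 5\right) 0 = 7 \cdot 0 = 0$)
$\left(227 + H\right) - 271 = \left(227 + 0\right) - 271 = 227 - 271 = -44$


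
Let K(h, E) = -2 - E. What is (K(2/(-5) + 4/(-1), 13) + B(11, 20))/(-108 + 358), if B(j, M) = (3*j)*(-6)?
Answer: -213/250 ≈ -0.85200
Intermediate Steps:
B(j, M) = -18*j
(K(2/(-5) + 4/(-1), 13) + B(11, 20))/(-108 + 358) = ((-2 - 1*13) - 18*11)/(-108 + 358) = ((-2 - 13) - 198)/250 = (-15 - 198)*(1/250) = -213*1/250 = -213/250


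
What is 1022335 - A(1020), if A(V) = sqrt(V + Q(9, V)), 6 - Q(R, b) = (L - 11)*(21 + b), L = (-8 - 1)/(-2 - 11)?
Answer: 1022335 - 16*sqrt(7761)/13 ≈ 1.0222e+6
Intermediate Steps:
L = 9/13 (L = -9/(-13) = -9*(-1/13) = 9/13 ≈ 0.69231)
Q(R, b) = 2892/13 + 134*b/13 (Q(R, b) = 6 - (9/13 - 11)*(21 + b) = 6 - (-134)*(21 + b)/13 = 6 - (-2814/13 - 134*b/13) = 6 + (2814/13 + 134*b/13) = 2892/13 + 134*b/13)
A(V) = sqrt(2892/13 + 147*V/13) (A(V) = sqrt(V + (2892/13 + 134*V/13)) = sqrt(2892/13 + 147*V/13))
1022335 - A(1020) = 1022335 - sqrt(37596 + 1911*1020)/13 = 1022335 - sqrt(37596 + 1949220)/13 = 1022335 - sqrt(1986816)/13 = 1022335 - 16*sqrt(7761)/13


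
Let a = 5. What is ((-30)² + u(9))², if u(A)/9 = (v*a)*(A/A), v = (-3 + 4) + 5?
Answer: 1368900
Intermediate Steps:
v = 6 (v = 1 + 5 = 6)
u(A) = 270 (u(A) = 9*((6*5)*(A/A)) = 9*(30*1) = 9*30 = 270)
((-30)² + u(9))² = ((-30)² + 270)² = (900 + 270)² = 1170² = 1368900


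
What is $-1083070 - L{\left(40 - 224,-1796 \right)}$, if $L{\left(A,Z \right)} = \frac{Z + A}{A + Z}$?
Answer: $-1083071$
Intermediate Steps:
$L{\left(A,Z \right)} = 1$ ($L{\left(A,Z \right)} = \frac{A + Z}{A + Z} = 1$)
$-1083070 - L{\left(40 - 224,-1796 \right)} = -1083070 - 1 = -1083071$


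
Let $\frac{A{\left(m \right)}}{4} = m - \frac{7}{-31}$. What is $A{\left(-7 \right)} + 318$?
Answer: $\frac{9018}{31} \approx 290.9$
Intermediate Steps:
$A{\left(m \right)} = \frac{28}{31} + 4 m$ ($A{\left(m \right)} = 4 \left(m - \frac{7}{-31}\right) = 4 \left(m - 7 \left(- \frac{1}{31}\right)\right) = 4 \left(m - - \frac{7}{31}\right) = 4 \left(m + \frac{7}{31}\right) = 4 \left(\frac{7}{31} + m\right) = \frac{28}{31} + 4 m$)
$A{\left(-7 \right)} + 318 = \left(\frac{28}{31} + 4 \left(-7\right)\right) + 318 = \left(\frac{28}{31} - 28\right) + 318 = - \frac{840}{31} + 318 = \frac{9018}{31}$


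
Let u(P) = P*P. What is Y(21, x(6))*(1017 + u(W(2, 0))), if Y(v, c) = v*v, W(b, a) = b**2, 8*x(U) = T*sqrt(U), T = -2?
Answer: 455553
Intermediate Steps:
x(U) = -sqrt(U)/4 (x(U) = (-2*sqrt(U))/8 = -sqrt(U)/4)
u(P) = P**2
Y(v, c) = v**2
Y(21, x(6))*(1017 + u(W(2, 0))) = 21**2*(1017 + (2**2)**2) = 441*(1017 + 4**2) = 441*(1017 + 16) = 441*1033 = 455553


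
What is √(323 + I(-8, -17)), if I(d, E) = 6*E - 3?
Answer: √218 ≈ 14.765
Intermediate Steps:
I(d, E) = -3 + 6*E
√(323 + I(-8, -17)) = √(323 + (-3 + 6*(-17))) = √(323 + (-3 - 102)) = √(323 - 105) = √218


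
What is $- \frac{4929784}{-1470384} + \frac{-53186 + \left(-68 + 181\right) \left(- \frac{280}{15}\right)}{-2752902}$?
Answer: $\frac{284427450137}{84329646966} \approx 3.3728$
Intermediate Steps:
$- \frac{4929784}{-1470384} + \frac{-53186 + \left(-68 + 181\right) \left(- \frac{280}{15}\right)}{-2752902} = \left(-4929784\right) \left(- \frac{1}{1470384}\right) + \left(-53186 + 113 \left(\left(-280\right) \frac{1}{15}\right)\right) \left(- \frac{1}{2752902}\right) = \frac{616223}{183798} + \left(-53186 + 113 \left(- \frac{56}{3}\right)\right) \left(- \frac{1}{2752902}\right) = \frac{616223}{183798} + \left(-53186 - \frac{6328}{3}\right) \left(- \frac{1}{2752902}\right) = \frac{616223}{183798} - - \frac{82943}{4129353} = \frac{616223}{183798} + \frac{82943}{4129353} = \frac{284427450137}{84329646966}$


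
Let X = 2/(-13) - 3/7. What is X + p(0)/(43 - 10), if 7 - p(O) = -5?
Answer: -219/1001 ≈ -0.21878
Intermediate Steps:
X = -53/91 (X = 2*(-1/13) - 3*1/7 = -2/13 - 3/7 = -53/91 ≈ -0.58242)
p(O) = 12 (p(O) = 7 - 1*(-5) = 7 + 5 = 12)
X + p(0)/(43 - 10) = -53/91 + 12/(43 - 10) = -53/91 + 12/33 = -53/91 + (1/33)*12 = -53/91 + 4/11 = -219/1001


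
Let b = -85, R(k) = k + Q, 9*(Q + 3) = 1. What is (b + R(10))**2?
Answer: 491401/81 ≈ 6066.7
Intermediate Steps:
Q = -26/9 (Q = -3 + (1/9)*1 = -3 + 1/9 = -26/9 ≈ -2.8889)
R(k) = -26/9 + k (R(k) = k - 26/9 = -26/9 + k)
(b + R(10))**2 = (-85 + (-26/9 + 10))**2 = (-85 + 64/9)**2 = (-701/9)**2 = 491401/81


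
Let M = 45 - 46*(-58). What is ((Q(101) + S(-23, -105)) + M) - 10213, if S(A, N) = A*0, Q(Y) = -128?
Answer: -7628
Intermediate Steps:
M = 2713 (M = 45 + 2668 = 2713)
S(A, N) = 0
((Q(101) + S(-23, -105)) + M) - 10213 = ((-128 + 0) + 2713) - 10213 = (-128 + 2713) - 10213 = 2585 - 10213 = -7628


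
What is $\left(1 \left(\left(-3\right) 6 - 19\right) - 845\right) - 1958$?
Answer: $-2840$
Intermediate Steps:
$\left(1 \left(\left(-3\right) 6 - 19\right) - 845\right) - 1958 = \left(1 \left(-18 - 19\right) - 845\right) - 1958 = \left(1 \left(-37\right) - 845\right) - 1958 = \left(-37 - 845\right) - 1958 = -882 - 1958 = -2840$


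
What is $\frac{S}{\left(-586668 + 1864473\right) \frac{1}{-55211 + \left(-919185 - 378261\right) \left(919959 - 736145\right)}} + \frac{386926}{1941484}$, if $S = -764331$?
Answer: $\frac{11796740150189102393015}{82694598754} \approx 1.4265 \cdot 10^{11}$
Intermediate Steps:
$\frac{S}{\left(-586668 + 1864473\right) \frac{1}{-55211 + \left(-919185 - 378261\right) \left(919959 - 736145\right)}} + \frac{386926}{1941484} = - \frac{764331}{\left(-586668 + 1864473\right) \frac{1}{-55211 + \left(-919185 - 378261\right) \left(919959 - 736145\right)}} + \frac{386926}{1941484} = - \frac{764331}{1277805 \frac{1}{-55211 - 238488739044}} + 386926 \cdot \frac{1}{1941484} = - \frac{764331}{1277805 \frac{1}{-55211 - 238488739044}} + \frac{193463}{970742} = - \frac{764331}{1277805 \frac{1}{-238488794255}} + \frac{193463}{970742} = - \frac{764331}{1277805 \left(- \frac{1}{238488794255}\right)} + \frac{193463}{970742} = - \frac{764331}{- \frac{255561}{47697758851}} + \frac{193463}{970742} = \left(-764331\right) \left(- \frac{47697758851}{255561}\right) + \frac{193463}{970742} = \frac{12152291906781227}{85187} + \frac{193463}{970742} = \frac{11796740150189102393015}{82694598754}$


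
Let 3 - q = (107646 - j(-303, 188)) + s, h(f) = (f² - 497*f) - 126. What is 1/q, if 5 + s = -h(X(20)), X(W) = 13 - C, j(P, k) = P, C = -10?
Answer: -1/118969 ≈ -8.4056e-6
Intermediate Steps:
X(W) = 23 (X(W) = 13 - 1*(-10) = 13 + 10 = 23)
h(f) = -126 + f² - 497*f
s = 11023 (s = -5 - (-126 + 23² - 497*23) = -5 - (-126 + 529 - 11431) = -5 - 1*(-11028) = -5 + 11028 = 11023)
q = -118969 (q = 3 - ((107646 - 1*(-303)) + 11023) = 3 - ((107646 + 303) + 11023) = 3 - (107949 + 11023) = 3 - 1*118972 = 3 - 118972 = -118969)
1/q = 1/(-118969) = -1/118969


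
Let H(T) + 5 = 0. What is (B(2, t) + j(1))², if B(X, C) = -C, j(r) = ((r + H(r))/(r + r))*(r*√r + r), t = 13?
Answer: 289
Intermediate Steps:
H(T) = -5 (H(T) = -5 + 0 = -5)
j(r) = (-5 + r)*(r + r^(3/2))/(2*r) (j(r) = ((r - 5)/(r + r))*(r*√r + r) = ((-5 + r)/((2*r)))*(r^(3/2) + r) = ((-5 + r)*(1/(2*r)))*(r + r^(3/2)) = ((-5 + r)/(2*r))*(r + r^(3/2)) = (-5 + r)*(r + r^(3/2))/(2*r))
(B(2, t) + j(1))² = (-1*13 + (-5/2 + (½)*1 + 1^(3/2)/2 - 5*√1/2))² = (-13 + (-5/2 + ½ + (½)*1 - 5/2*1))² = (-13 + (-5/2 + ½ + ½ - 5/2))² = (-13 - 4)² = (-17)² = 289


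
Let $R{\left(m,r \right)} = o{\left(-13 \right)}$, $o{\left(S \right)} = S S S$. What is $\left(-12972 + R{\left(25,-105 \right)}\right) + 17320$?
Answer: $2151$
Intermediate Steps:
$o{\left(S \right)} = S^{3}$ ($o{\left(S \right)} = S^{2} S = S^{3}$)
$R{\left(m,r \right)} = -2197$ ($R{\left(m,r \right)} = \left(-13\right)^{3} = -2197$)
$\left(-12972 + R{\left(25,-105 \right)}\right) + 17320 = \left(-12972 - 2197\right) + 17320 = -15169 + 17320 = 2151$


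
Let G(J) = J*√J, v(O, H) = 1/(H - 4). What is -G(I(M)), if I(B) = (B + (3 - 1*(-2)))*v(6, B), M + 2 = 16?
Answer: -19*√190/100 ≈ -2.6190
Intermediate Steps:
v(O, H) = 1/(-4 + H)
M = 14 (M = -2 + 16 = 14)
I(B) = (5 + B)/(-4 + B) (I(B) = (B + (3 - 1*(-2)))/(-4 + B) = (B + (3 + 2))/(-4 + B) = (B + 5)/(-4 + B) = (5 + B)/(-4 + B))
G(J) = J^(3/2)
-G(I(M)) = -((5 + 14)/(-4 + 14))^(3/2) = -(19/10)^(3/2) = -19*√190/100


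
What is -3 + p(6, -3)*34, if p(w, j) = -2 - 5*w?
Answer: -1091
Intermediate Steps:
-3 + p(6, -3)*34 = -3 + (-2 - 5*6)*34 = -3 + (-2 - 30)*34 = -3 - 32*34 = -3 - 1088 = -1091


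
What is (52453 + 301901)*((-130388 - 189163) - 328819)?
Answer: -229752502980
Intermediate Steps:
(52453 + 301901)*((-130388 - 189163) - 328819) = 354354*(-319551 - 328819) = 354354*(-648370) = -229752502980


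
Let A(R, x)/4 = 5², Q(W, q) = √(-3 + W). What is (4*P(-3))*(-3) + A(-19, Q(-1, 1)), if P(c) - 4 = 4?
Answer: 4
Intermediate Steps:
A(R, x) = 100 (A(R, x) = 4*5² = 4*25 = 100)
P(c) = 8 (P(c) = 4 + 4 = 8)
(4*P(-3))*(-3) + A(-19, Q(-1, 1)) = (4*8)*(-3) + 100 = 32*(-3) + 100 = -96 + 100 = 4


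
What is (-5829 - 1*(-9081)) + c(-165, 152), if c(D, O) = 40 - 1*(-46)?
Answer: 3338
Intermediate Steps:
c(D, O) = 86 (c(D, O) = 40 + 46 = 86)
(-5829 - 1*(-9081)) + c(-165, 152) = (-5829 - 1*(-9081)) + 86 = (-5829 + 9081) + 86 = 3252 + 86 = 3338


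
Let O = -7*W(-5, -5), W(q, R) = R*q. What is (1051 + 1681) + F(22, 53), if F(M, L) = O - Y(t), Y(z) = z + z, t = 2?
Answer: 2553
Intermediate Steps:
Y(z) = 2*z
O = -175 (O = -(-35)*(-5) = -7*25 = -175)
F(M, L) = -179 (F(M, L) = -175 - 2*2 = -175 - 1*4 = -175 - 4 = -179)
(1051 + 1681) + F(22, 53) = (1051 + 1681) - 179 = 2732 - 179 = 2553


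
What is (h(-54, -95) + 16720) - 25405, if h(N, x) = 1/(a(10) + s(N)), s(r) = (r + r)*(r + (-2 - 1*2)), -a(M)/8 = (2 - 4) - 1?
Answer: -54611279/6288 ≈ -8685.0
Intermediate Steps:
a(M) = 24 (a(M) = -8*((2 - 4) - 1) = -8*(-2 - 1) = -8*(-3) = 24)
s(r) = 2*r*(-4 + r) (s(r) = (2*r)*(r + (-2 - 2)) = (2*r)*(r - 4) = (2*r)*(-4 + r) = 2*r*(-4 + r))
h(N, x) = 1/(24 + 2*N*(-4 + N))
(h(-54, -95) + 16720) - 25405 = (1/(2*(12 - 54*(-4 - 54))) + 16720) - 25405 = (1/(2*(12 - 54*(-58))) + 16720) - 25405 = (1/(2*(12 + 3132)) + 16720) - 25405 = ((½)/3144 + 16720) - 25405 = ((½)*(1/3144) + 16720) - 25405 = (1/6288 + 16720) - 25405 = 105135361/6288 - 25405 = -54611279/6288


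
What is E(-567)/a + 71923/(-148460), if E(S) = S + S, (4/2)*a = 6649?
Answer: -814923307/987110540 ≈ -0.82556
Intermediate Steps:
a = 6649/2 (a = (½)*6649 = 6649/2 ≈ 3324.5)
E(S) = 2*S
E(-567)/a + 71923/(-148460) = (2*(-567))/(6649/2) + 71923/(-148460) = -1134*2/6649 + 71923*(-1/148460) = -2268/6649 - 71923/148460 = -814923307/987110540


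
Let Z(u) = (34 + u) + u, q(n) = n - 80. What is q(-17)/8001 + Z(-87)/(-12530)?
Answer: -1361/1432179 ≈ -0.00095030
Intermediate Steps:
q(n) = -80 + n
Z(u) = 34 + 2*u
q(-17)/8001 + Z(-87)/(-12530) = (-80 - 17)/8001 + (34 + 2*(-87))/(-12530) = -97*1/8001 + (34 - 174)*(-1/12530) = -97/8001 - 140*(-1/12530) = -97/8001 + 2/179 = -1361/1432179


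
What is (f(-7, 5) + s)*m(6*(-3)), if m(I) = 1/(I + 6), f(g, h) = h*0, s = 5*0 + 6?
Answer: -½ ≈ -0.50000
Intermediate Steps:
s = 6 (s = 0 + 6 = 6)
f(g, h) = 0
m(I) = 1/(6 + I)
(f(-7, 5) + s)*m(6*(-3)) = (0 + 6)/(6 + 6*(-3)) = 6/(6 - 18) = 6/(-12) = 6*(-1/12) = -½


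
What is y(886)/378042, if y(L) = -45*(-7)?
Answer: 15/18002 ≈ 0.00083324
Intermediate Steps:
y(L) = 315
y(886)/378042 = 315/378042 = 315*(1/378042) = 15/18002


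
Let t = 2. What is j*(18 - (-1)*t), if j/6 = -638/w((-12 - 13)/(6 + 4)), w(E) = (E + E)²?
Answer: -15312/5 ≈ -3062.4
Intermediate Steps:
w(E) = 4*E² (w(E) = (2*E)² = 4*E²)
j = -3828/25 (j = 6*(-638*(6 + 4)²/(4*(-12 - 13)²)) = 6*(-638/(4*(-25/10)²)) = 6*(-638/(4*(-25*⅒)²)) = 6*(-638/(4*(-5/2)²)) = 6*(-638/(4*(25/4))) = 6*(-638/25) = -3828/25 ≈ -153.12)
j*(18 - (-1)*t) = -3828*(18 - (-1)*2)/25 = -3828*(18 - 1*(-2))/25 = -3828*(18 + 2)/25 = -3828/25*20 = -15312/5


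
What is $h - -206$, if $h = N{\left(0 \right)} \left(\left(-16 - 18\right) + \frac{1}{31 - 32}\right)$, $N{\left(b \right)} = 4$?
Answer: $66$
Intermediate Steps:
$h = -140$ ($h = 4 \left(\left(-16 - 18\right) + \frac{1}{31 - 32}\right) = 4 \left(\left(-16 - 18\right) + \frac{1}{-1}\right) = 4 \left(-34 - 1\right) = 4 \left(-35\right) = -140$)
$h - -206 = -140 - -206 = -140 + 206 = 66$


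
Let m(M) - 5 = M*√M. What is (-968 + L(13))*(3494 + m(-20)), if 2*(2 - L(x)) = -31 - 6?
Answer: -6630605/2 + 37900*I*√5 ≈ -3.3153e+6 + 84747.0*I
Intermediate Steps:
m(M) = 5 + M^(3/2) (m(M) = 5 + M*√M = 5 + M^(3/2))
L(x) = 41/2 (L(x) = 2 - (-31 - 6)/2 = 2 - ½*(-37) = 2 + 37/2 = 41/2)
(-968 + L(13))*(3494 + m(-20)) = (-968 + 41/2)*(3494 + (5 + (-20)^(3/2))) = -1895*(3494 + (5 - 40*I*√5))/2 = -1895*(3499 - 40*I*√5)/2 = -6630605/2 + 37900*I*√5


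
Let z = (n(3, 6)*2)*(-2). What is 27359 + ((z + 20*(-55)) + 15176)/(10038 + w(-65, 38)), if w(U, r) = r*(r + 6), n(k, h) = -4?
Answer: 160193991/5855 ≈ 27360.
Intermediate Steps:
w(U, r) = r*(6 + r)
z = 16 (z = -4*2*(-2) = -8*(-2) = 16)
27359 + ((z + 20*(-55)) + 15176)/(10038 + w(-65, 38)) = 27359 + ((16 + 20*(-55)) + 15176)/(10038 + 38*(6 + 38)) = 27359 + ((16 - 1100) + 15176)/(10038 + 38*44) = 27359 + (-1084 + 15176)/(10038 + 1672) = 27359 + 14092/11710 = 27359 + 14092*(1/11710) = 27359 + 7046/5855 = 160193991/5855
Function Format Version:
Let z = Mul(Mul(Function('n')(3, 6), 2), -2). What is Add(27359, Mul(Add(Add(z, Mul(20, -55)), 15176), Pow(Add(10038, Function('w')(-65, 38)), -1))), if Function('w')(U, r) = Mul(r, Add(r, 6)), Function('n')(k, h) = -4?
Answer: Rational(160193991, 5855) ≈ 27360.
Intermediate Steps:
Function('w')(U, r) = Mul(r, Add(6, r))
z = 16 (z = Mul(Mul(-4, 2), -2) = Mul(-8, -2) = 16)
Add(27359, Mul(Add(Add(z, Mul(20, -55)), 15176), Pow(Add(10038, Function('w')(-65, 38)), -1))) = Add(27359, Mul(Add(Add(16, Mul(20, -55)), 15176), Pow(Add(10038, Mul(38, Add(6, 38))), -1))) = Add(27359, Mul(Add(Add(16, -1100), 15176), Pow(Add(10038, Mul(38, 44)), -1))) = Add(27359, Mul(Add(-1084, 15176), Pow(Add(10038, 1672), -1))) = Add(27359, Mul(14092, Pow(11710, -1))) = Add(27359, Mul(14092, Rational(1, 11710))) = Add(27359, Rational(7046, 5855)) = Rational(160193991, 5855)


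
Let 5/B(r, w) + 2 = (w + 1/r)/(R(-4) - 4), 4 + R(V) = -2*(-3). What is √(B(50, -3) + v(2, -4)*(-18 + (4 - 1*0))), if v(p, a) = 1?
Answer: I*√61914/51 ≈ 4.8789*I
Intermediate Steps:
R(V) = 2 (R(V) = -4 - 2*(-3) = -4 + 6 = 2)
B(r, w) = 5/(-2 - w/2 - 1/(2*r)) (B(r, w) = 5/(-2 + (w + 1/r)/(2 - 4)) = 5/(-2 + (w + 1/r)/(-2)) = 5/(-2 + (w + 1/r)*(-½)) = 5/(-2 + (-w/2 - 1/(2*r))) = 5/(-2 - w/2 - 1/(2*r)))
√(B(50, -3) + v(2, -4)*(-18 + (4 - 1*0))) = √(-10*50/(1 + 4*50 + 50*(-3)) + 1*(-18 + (4 - 1*0))) = √(-10*50/(1 + 200 - 150) + 1*(-18 + (4 + 0))) = √(-10*50/51 + 1*(-18 + 4)) = √(-10*50*1/51 + 1*(-14)) = √(-500/51 - 14) = √(-1214/51) = I*√61914/51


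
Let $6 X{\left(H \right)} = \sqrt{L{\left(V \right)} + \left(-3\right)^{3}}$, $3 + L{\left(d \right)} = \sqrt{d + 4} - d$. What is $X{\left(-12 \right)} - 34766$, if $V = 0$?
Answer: $-34766 + \frac{i \sqrt{7}}{3} \approx -34766.0 + 0.88192 i$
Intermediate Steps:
$L{\left(d \right)} = -3 + \sqrt{4 + d} - d$ ($L{\left(d \right)} = -3 - \left(d - \sqrt{d + 4}\right) = -3 - \left(d - \sqrt{4 + d}\right) = -3 + \sqrt{4 + d} - d$)
$X{\left(H \right)} = \frac{i \sqrt{7}}{3}$ ($X{\left(H \right)} = \frac{\sqrt{\left(-3 + \sqrt{4 + 0} - 0\right) + \left(-3\right)^{3}}}{6} = \frac{\sqrt{\left(-3 + \sqrt{4} + 0\right) - 27}}{6} = \frac{\sqrt{\left(-3 + 2 + 0\right) - 27}}{6} = \frac{\sqrt{-1 - 27}}{6} = \frac{\sqrt{-28}}{6} = \frac{2 i \sqrt{7}}{6} = \frac{i \sqrt{7}}{3}$)
$X{\left(-12 \right)} - 34766 = \frac{i \sqrt{7}}{3} - 34766 = -34766 + \frac{i \sqrt{7}}{3}$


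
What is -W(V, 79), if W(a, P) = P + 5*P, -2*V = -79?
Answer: -474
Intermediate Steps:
V = 79/2 (V = -½*(-79) = 79/2 ≈ 39.500)
W(a, P) = 6*P
-W(V, 79) = -6*79 = -1*474 = -474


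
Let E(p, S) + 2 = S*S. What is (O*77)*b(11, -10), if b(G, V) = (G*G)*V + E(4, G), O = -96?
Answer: 8064672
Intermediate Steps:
E(p, S) = -2 + S² (E(p, S) = -2 + S*S = -2 + S²)
b(G, V) = -2 + G² + V*G² (b(G, V) = (G*G)*V + (-2 + G²) = G²*V + (-2 + G²) = V*G² + (-2 + G²) = -2 + G² + V*G²)
(O*77)*b(11, -10) = (-96*77)*(-2 + 11² - 10*11²) = -7392*(-2 + 121 - 10*121) = -7392*(-2 + 121 - 1210) = -7392*(-1091) = 8064672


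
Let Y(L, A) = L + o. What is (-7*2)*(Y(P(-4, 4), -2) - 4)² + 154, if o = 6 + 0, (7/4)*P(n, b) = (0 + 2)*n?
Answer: 430/7 ≈ 61.429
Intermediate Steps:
P(n, b) = 8*n/7 (P(n, b) = 4*((0 + 2)*n)/7 = 4*(2*n)/7 = 8*n/7)
o = 6
Y(L, A) = 6 + L (Y(L, A) = L + 6 = 6 + L)
(-7*2)*(Y(P(-4, 4), -2) - 4)² + 154 = (-7*2)*((6 + (8/7)*(-4)) - 4)² + 154 = -14*((6 - 32/7) - 4)² + 154 = -14*(10/7 - 4)² + 154 = -14*(-18/7)² + 154 = -14*324/49 + 154 = -648/7 + 154 = 430/7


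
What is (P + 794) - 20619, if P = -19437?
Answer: -39262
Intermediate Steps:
(P + 794) - 20619 = (-19437 + 794) - 20619 = -18643 - 20619 = -39262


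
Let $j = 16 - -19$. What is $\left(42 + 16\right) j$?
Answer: $2030$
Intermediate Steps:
$j = 35$ ($j = 16 + 19 = 35$)
$\left(42 + 16\right) j = \left(42 + 16\right) 35 = 58 \cdot 35 = 2030$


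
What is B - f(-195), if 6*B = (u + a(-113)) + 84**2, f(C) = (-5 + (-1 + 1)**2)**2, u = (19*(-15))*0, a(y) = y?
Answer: 6793/6 ≈ 1132.2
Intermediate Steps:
u = 0 (u = -285*0 = 0)
f(C) = 25 (f(C) = (-5 + 0**2)**2 = (-5 + 0)**2 = (-5)**2 = 25)
B = 6943/6 (B = ((0 - 113) + 84**2)/6 = (-113 + 7056)/6 = (1/6)*6943 = 6943/6 ≈ 1157.2)
B - f(-195) = 6943/6 - 1*25 = 6943/6 - 25 = 6793/6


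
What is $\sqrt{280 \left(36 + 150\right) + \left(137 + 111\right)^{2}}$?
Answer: $4 \sqrt{7099} \approx 337.02$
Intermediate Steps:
$\sqrt{280 \left(36 + 150\right) + \left(137 + 111\right)^{2}} = \sqrt{280 \cdot 186 + 248^{2}} = \sqrt{52080 + 61504} = \sqrt{113584} = 4 \sqrt{7099}$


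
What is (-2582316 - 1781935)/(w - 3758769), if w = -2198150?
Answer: 4364251/5956919 ≈ 0.73264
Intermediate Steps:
(-2582316 - 1781935)/(w - 3758769) = (-2582316 - 1781935)/(-2198150 - 3758769) = -4364251/(-5956919) = -4364251*(-1/5956919) = 4364251/5956919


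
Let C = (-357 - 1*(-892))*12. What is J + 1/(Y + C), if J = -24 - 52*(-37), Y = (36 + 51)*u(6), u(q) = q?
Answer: 13189801/6942 ≈ 1900.0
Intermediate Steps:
C = 6420 (C = (-357 + 892)*12 = 535*12 = 6420)
Y = 522 (Y = (36 + 51)*6 = 87*6 = 522)
J = 1900 (J = -24 + 1924 = 1900)
J + 1/(Y + C) = 1900 + 1/(522 + 6420) = 1900 + 1/6942 = 13189801/6942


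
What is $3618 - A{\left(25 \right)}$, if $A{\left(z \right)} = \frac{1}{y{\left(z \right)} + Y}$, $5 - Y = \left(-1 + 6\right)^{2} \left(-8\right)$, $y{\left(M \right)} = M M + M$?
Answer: $\frac{3093389}{855} \approx 3618.0$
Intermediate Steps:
$y{\left(M \right)} = M + M^{2}$ ($y{\left(M \right)} = M^{2} + M = M + M^{2}$)
$Y = 205$ ($Y = 5 - \left(-1 + 6\right)^{2} \left(-8\right) = 5 - 5^{2} \left(-8\right) = 5 - 25 \left(-8\right) = 5 - -200 = 5 + 200 = 205$)
$A{\left(z \right)} = \frac{1}{205 + z \left(1 + z\right)}$ ($A{\left(z \right)} = \frac{1}{z \left(1 + z\right) + 205} = \frac{1}{205 + z \left(1 + z\right)}$)
$3618 - A{\left(25 \right)} = 3618 - \frac{1}{205 + 25 \left(1 + 25\right)} = 3618 - \frac{1}{205 + 25 \cdot 26} = 3618 - \frac{1}{205 + 650} = 3618 - \frac{1}{855} = \frac{3093389}{855}$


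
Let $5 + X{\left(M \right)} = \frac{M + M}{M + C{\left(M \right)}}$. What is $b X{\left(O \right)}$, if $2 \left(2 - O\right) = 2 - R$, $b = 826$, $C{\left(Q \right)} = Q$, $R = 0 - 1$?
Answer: $-3304$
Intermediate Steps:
$R = -1$
$O = \frac{1}{2}$ ($O = 2 - \frac{2 - -1}{2} = 2 - \frac{2 + 1}{2} = 2 - \frac{3}{2} = \frac{1}{2} \approx 0.5$)
$X{\left(M \right)} = -4$ ($X{\left(M \right)} = -5 + \frac{M + M}{M + M} = -5 + \frac{2 M}{2 M} = -5 + 2 M \frac{1}{2 M} = -5 + 1 = -4$)
$b X{\left(O \right)} = 826 \left(-4\right) = -3304$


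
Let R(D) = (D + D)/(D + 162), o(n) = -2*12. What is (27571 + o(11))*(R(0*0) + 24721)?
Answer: 680989387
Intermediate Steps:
o(n) = -24
R(D) = 2*D/(162 + D) (R(D) = (2*D)/(162 + D) = 2*D/(162 + D))
(27571 + o(11))*(R(0*0) + 24721) = (27571 - 24)*(2*(0*0)/(162 + 0*0) + 24721) = 27547*(2*0/(162 + 0) + 24721) = 27547*(2*0/162 + 24721) = 27547*(2*0*(1/162) + 24721) = 27547*(0 + 24721) = 27547*24721 = 680989387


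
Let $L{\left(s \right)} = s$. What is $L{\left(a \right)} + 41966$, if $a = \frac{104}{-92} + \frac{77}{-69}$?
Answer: $\frac{2895499}{69} \approx 41964.0$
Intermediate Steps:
$a = - \frac{155}{69}$ ($a = 104 \left(- \frac{1}{92}\right) + 77 \left(- \frac{1}{69}\right) = - \frac{26}{23} - \frac{77}{69} = - \frac{155}{69} \approx -2.2464$)
$L{\left(a \right)} + 41966 = - \frac{155}{69} + 41966 = \frac{2895499}{69}$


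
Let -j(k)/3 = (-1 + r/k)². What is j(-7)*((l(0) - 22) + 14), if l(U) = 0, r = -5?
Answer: 96/49 ≈ 1.9592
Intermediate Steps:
j(k) = -3*(-1 - 5/k)²
j(-7)*((l(0) - 22) + 14) = (-3*(5 - 7)²/(-7)²)*((0 - 22) + 14) = (-3*1/49*(-2)²)*(-22 + 14) = -3*1/49*4*(-8) = -12/49*(-8) = 96/49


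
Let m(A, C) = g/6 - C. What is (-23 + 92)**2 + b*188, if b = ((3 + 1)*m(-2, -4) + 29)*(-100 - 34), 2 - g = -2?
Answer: -3588173/3 ≈ -1.1961e+6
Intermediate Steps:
g = 4 (g = 2 - 1*(-2) = 2 + 2 = 4)
m(A, C) = 2/3 - C (m(A, C) = 4/6 - C = 4*(1/6) - C = 2/3 - C)
b = -19162/3 (b = ((3 + 1)*(2/3 - 1*(-4)) + 29)*(-100 - 34) = (4*(2/3 + 4) + 29)*(-134) = (4*(14/3) + 29)*(-134) = (56/3 + 29)*(-134) = (143/3)*(-134) = -19162/3 ≈ -6387.3)
(-23 + 92)**2 + b*188 = (-23 + 92)**2 - 19162/3*188 = 69**2 - 3602456/3 = 4761 - 3602456/3 = -3588173/3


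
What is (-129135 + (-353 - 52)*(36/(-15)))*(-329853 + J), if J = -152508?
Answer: 61820832843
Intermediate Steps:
(-129135 + (-353 - 52)*(36/(-15)))*(-329853 + J) = (-129135 + (-353 - 52)*(36/(-15)))*(-329853 - 152508) = (-129135 - 14580*(-1)/15)*(-482361) = (-129135 - 405*(-12/5))*(-482361) = (-129135 + 972)*(-482361) = -128163*(-482361) = 61820832843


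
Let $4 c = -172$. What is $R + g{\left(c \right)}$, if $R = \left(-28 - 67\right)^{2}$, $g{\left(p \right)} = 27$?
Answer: $9052$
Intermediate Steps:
$c = -43$ ($c = \frac{1}{4} \left(-172\right) = -43$)
$R = 9025$ ($R = \left(-95\right)^{2} = 9025$)
$R + g{\left(c \right)} = 9025 + 27 = 9052$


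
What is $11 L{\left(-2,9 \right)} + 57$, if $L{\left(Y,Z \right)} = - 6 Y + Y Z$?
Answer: $-9$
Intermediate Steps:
$11 L{\left(-2,9 \right)} + 57 = 11 \left(- 2 \left(-6 + 9\right)\right) + 57 = 11 \left(\left(-2\right) 3\right) + 57 = 11 \left(-6\right) + 57 = -66 + 57 = -9$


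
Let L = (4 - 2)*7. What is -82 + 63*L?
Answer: 800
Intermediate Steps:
L = 14 (L = 2*7 = 14)
-82 + 63*L = -82 + 63*14 = -82 + 882 = 800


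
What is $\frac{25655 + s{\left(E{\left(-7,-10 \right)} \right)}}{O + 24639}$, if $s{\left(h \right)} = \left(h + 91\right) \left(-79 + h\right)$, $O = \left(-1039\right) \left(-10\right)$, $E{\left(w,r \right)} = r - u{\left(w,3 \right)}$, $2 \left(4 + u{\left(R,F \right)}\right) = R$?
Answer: $\frac{73769}{140116} \approx 0.52649$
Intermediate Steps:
$u{\left(R,F \right)} = -4 + \frac{R}{2}$
$E{\left(w,r \right)} = 4 + r - \frac{w}{2}$ ($E{\left(w,r \right)} = r - \left(-4 + \frac{w}{2}\right) = 4 + r - \frac{w}{2}$)
$O = 10390$
$s{\left(h \right)} = \left(-79 + h\right) \left(91 + h\right)$ ($s{\left(h \right)} = \left(91 + h\right) \left(-79 + h\right) = \left(-79 + h\right) \left(91 + h\right)$)
$\frac{25655 + s{\left(E{\left(-7,-10 \right)} \right)}}{O + 24639} = \frac{25655 + \left(-7189 + \left(4 - 10 - - \frac{7}{2}\right)^{2} + 12 \left(4 - 10 - - \frac{7}{2}\right)\right)}{10390 + 24639} = \frac{25655 + \left(-7189 + \left(4 - 10 + \frac{7}{2}\right)^{2} + 12 \left(4 - 10 + \frac{7}{2}\right)\right)}{35029} = \left(25655 + \left(-7189 + \left(- \frac{5}{2}\right)^{2} + 12 \left(- \frac{5}{2}\right)\right)\right) \frac{1}{35029} = \left(25655 - \frac{28851}{4}\right) \frac{1}{35029} = \frac{73769}{4} \cdot \frac{1}{35029} = \frac{73769}{140116}$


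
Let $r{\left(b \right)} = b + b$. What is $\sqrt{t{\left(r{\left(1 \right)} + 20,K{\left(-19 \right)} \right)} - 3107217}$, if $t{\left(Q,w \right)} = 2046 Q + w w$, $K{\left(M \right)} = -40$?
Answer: $i \sqrt{3060605} \approx 1749.5 i$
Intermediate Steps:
$r{\left(b \right)} = 2 b$
$t{\left(Q,w \right)} = w^{2} + 2046 Q$ ($t{\left(Q,w \right)} = 2046 Q + w^{2} = w^{2} + 2046 Q$)
$\sqrt{t{\left(r{\left(1 \right)} + 20,K{\left(-19 \right)} \right)} - 3107217} = \sqrt{\left(\left(-40\right)^{2} + 2046 \left(2 \cdot 1 + 20\right)\right) - 3107217} = \sqrt{\left(1600 + 2046 \left(2 + 20\right)\right) - 3107217} = \sqrt{\left(1600 + 2046 \cdot 22\right) - 3107217} = \sqrt{\left(1600 + 45012\right) - 3107217} = \sqrt{46612 - 3107217} = \sqrt{-3060605} = i \sqrt{3060605}$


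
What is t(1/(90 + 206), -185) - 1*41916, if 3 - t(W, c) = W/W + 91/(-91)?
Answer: -41913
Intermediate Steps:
t(W, c) = 3 (t(W, c) = 3 - (W/W + 91/(-91)) = 3 - (1 + 91*(-1/91)) = 3 - (1 - 1) = 3 - 1*0 = 3 + 0 = 3)
t(1/(90 + 206), -185) - 1*41916 = 3 - 1*41916 = 3 - 41916 = -41913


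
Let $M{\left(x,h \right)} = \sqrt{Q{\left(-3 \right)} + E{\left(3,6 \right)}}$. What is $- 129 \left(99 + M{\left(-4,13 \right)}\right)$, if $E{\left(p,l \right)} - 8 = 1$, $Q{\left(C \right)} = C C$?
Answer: $-12771 - 387 \sqrt{2} \approx -13318.0$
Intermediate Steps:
$Q{\left(C \right)} = C^{2}$
$E{\left(p,l \right)} = 9$ ($E{\left(p,l \right)} = 8 + 1 = 9$)
$M{\left(x,h \right)} = 3 \sqrt{2}$ ($M{\left(x,h \right)} = \sqrt{\left(-3\right)^{2} + 9} = \sqrt{9 + 9} = \sqrt{18} = 3 \sqrt{2}$)
$- 129 \left(99 + M{\left(-4,13 \right)}\right) = - 129 \left(99 + 3 \sqrt{2}\right) = -12771 - 387 \sqrt{2}$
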